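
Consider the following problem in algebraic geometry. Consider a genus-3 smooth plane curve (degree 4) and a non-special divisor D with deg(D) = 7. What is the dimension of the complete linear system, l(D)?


First, compute the genus of a smooth plane curve of degree 4:
g = (d-1)(d-2)/2 = (4-1)(4-2)/2 = 3
For a non-special divisor D (i.e., h^1(D) = 0), Riemann-Roch gives:
l(D) = deg(D) - g + 1
Since deg(D) = 7 >= 2g - 1 = 5, D is non-special.
l(D) = 7 - 3 + 1 = 5

5


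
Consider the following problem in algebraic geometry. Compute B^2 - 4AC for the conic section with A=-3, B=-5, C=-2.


The discriminant of a conic Ax^2 + Bxy + Cy^2 + ... = 0 is B^2 - 4AC.
B^2 = (-5)^2 = 25
4AC = 4*(-3)*(-2) = 24
Discriminant = 25 - 24 = 1

1


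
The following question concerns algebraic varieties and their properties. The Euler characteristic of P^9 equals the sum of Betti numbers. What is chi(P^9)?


The complex projective space P^9 has one cell in each even real dimension 0, 2, ..., 18.
The cohomology groups are H^{2k}(P^9) = Z for k = 0,...,9, and 0 otherwise.
Euler characteristic = sum of Betti numbers = 1 per even-dimensional cohomology group.
chi(P^9) = 9 + 1 = 10

10


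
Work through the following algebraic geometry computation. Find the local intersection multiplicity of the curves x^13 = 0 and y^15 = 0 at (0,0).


The intersection multiplicity of V(x^a) and V(y^b) at the origin is:
I(O; V(x^13), V(y^15)) = dim_k(k[x,y]/(x^13, y^15))
A basis for k[x,y]/(x^13, y^15) is the set of monomials x^i * y^j
where 0 <= i < 13 and 0 <= j < 15.
The number of such monomials is 13 * 15 = 195

195


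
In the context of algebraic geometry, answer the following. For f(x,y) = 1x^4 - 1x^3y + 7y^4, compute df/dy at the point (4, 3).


df/dy = (-1)*x^3 + 4*7*y^3
At (4,3): (-1)*4^3 + 4*7*3^3
= -64 + 756
= 692

692


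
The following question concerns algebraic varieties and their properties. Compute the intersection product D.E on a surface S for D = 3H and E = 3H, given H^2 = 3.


Using bilinearity of the intersection pairing on a surface S:
(aH).(bH) = ab * (H.H)
We have H^2 = 3.
D.E = (3H).(3H) = 3*3*3
= 9*3
= 27

27


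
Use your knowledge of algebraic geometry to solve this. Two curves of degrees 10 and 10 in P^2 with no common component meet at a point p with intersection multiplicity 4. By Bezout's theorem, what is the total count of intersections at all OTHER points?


By Bezout's theorem, the total intersection number is d1 * d2.
Total = 10 * 10 = 100
Intersection multiplicity at p = 4
Remaining intersections = 100 - 4 = 96

96


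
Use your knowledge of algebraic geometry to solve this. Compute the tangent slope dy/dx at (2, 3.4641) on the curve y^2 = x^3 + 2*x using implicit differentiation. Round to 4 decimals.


Using implicit differentiation of y^2 = x^3 + 2*x:
2y * dy/dx = 3x^2 + 2
dy/dx = (3x^2 + 2)/(2y)
Numerator: 3*2^2 + 2 = 14
Denominator: 2*3.4641 = 6.9282
dy/dx = 14/6.9282 = 2.0207

2.0207


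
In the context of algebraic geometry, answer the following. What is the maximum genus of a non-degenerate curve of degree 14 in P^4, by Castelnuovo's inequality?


Castelnuovo's bound: write d - 1 = m(r-1) + epsilon with 0 <= epsilon < r-1.
d - 1 = 14 - 1 = 13
r - 1 = 4 - 1 = 3
13 = 4*3 + 1, so m = 4, epsilon = 1
pi(d, r) = m(m-1)(r-1)/2 + m*epsilon
= 4*3*3/2 + 4*1
= 36/2 + 4
= 18 + 4 = 22

22


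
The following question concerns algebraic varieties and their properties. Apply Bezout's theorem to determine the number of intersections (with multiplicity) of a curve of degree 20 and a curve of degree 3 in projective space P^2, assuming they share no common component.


Bezout's theorem states the intersection count equals the product of degrees.
Intersection count = 20 * 3 = 60

60


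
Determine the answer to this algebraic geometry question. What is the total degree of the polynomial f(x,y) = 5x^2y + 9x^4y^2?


Examine each term for its total degree (sum of exponents).
  Term '5x^2y' has total degree 2+1 = 3.
  Term '9x^4y^2' has total degree 4+2 = 6.
The maximum total degree among all terms is 6.

6


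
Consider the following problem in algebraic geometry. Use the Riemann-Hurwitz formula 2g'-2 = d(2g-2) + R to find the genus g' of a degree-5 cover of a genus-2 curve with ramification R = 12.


Riemann-Hurwitz formula: 2g' - 2 = d(2g - 2) + R
Given: d = 5, g = 2, R = 12
2g' - 2 = 5*(2*2 - 2) + 12
2g' - 2 = 5*2 + 12
2g' - 2 = 10 + 12 = 22
2g' = 24
g' = 12

12


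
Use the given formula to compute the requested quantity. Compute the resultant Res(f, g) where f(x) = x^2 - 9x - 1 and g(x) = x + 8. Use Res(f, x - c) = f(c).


For Res(f, x - c), we evaluate f at x = c.
f(-8) = (-8)^2 - 9*(-8) - 1
= 64 + 72 - 1
= 136 - 1 = 135
Res(f, g) = 135

135


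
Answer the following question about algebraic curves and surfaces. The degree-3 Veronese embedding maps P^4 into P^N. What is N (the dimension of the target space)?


The Veronese embedding v_d: P^n -> P^N maps each point to all
degree-d monomials in n+1 homogeneous coordinates.
N = C(n+d, d) - 1
N = C(4+3, 3) - 1
N = C(7, 3) - 1
C(7, 3) = 35
N = 35 - 1 = 34

34


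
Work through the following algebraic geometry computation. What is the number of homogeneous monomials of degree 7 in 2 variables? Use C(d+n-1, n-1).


The number of degree-7 monomials in 2 variables is C(d+n-1, n-1).
= C(7+2-1, 2-1) = C(8, 1)
= 8

8


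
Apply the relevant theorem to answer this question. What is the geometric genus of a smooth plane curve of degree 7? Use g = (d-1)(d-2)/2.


Using the genus formula for smooth plane curves:
g = (d-1)(d-2)/2
g = (7-1)(7-2)/2
g = 6*5/2
g = 30/2 = 15

15


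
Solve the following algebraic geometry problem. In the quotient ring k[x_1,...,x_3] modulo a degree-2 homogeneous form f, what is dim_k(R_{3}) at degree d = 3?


For R = k[x_1,...,x_n]/(f) with f homogeneous of degree e:
The Hilbert series is (1 - t^e)/(1 - t)^n.
So h(d) = C(d+n-1, n-1) - C(d-e+n-1, n-1) for d >= e.
With n=3, e=2, d=3:
C(3+3-1, 3-1) = C(5, 2) = 10
C(3-2+3-1, 3-1) = C(3, 2) = 3
h(3) = 10 - 3 = 7

7


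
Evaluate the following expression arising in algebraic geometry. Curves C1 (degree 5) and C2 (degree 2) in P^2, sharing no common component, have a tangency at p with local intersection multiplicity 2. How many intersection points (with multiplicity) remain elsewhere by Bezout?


By Bezout's theorem, the total intersection number is d1 * d2.
Total = 5 * 2 = 10
Intersection multiplicity at p = 2
Remaining intersections = 10 - 2 = 8

8


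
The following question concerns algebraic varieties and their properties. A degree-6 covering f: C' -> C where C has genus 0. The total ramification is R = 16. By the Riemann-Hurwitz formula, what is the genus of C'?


Riemann-Hurwitz formula: 2g' - 2 = d(2g - 2) + R
Given: d = 6, g = 0, R = 16
2g' - 2 = 6*(2*0 - 2) + 16
2g' - 2 = 6*(-2) + 16
2g' - 2 = -12 + 16 = 4
2g' = 6
g' = 3

3


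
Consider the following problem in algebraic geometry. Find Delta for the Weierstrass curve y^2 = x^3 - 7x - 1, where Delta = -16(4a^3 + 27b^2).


Compute each component:
4a^3 = 4*(-7)^3 = 4*(-343) = -1372
27b^2 = 27*(-1)^2 = 27*1 = 27
4a^3 + 27b^2 = -1372 + 27 = -1345
Delta = -16*(-1345) = 21520

21520


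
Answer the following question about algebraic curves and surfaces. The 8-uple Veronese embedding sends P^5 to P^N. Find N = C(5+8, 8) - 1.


The Veronese embedding v_d: P^n -> P^N maps each point to all
degree-d monomials in n+1 homogeneous coordinates.
N = C(n+d, d) - 1
N = C(5+8, 8) - 1
N = C(13, 8) - 1
C(13, 8) = 1287
N = 1287 - 1 = 1286

1286


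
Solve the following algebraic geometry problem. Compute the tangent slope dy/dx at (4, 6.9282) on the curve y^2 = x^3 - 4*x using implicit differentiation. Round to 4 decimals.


Using implicit differentiation of y^2 = x^3 - 4*x:
2y * dy/dx = 3x^2 - 4
dy/dx = (3x^2 - 4)/(2y)
Numerator: 3*4^2 - 4 = 44
Denominator: 2*6.9282 = 13.8564
dy/dx = 44/13.8564 = 3.1754

3.1754


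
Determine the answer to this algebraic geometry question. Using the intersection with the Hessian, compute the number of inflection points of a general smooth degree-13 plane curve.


For a general smooth plane curve C of degree d, the inflection points are
the intersection of C with its Hessian curve, which has degree 3(d-2).
By Bezout, the total intersection number is d * 3(d-2) = 13 * 33 = 429.
For a general curve every flex is ordinary, so each contributes
multiplicity 1 to C·Hess(C), and the number of distinct inflection
points is 3d(d-2).
Inflection points = 3*13*(13-2) = 3*13*11 = 429

429


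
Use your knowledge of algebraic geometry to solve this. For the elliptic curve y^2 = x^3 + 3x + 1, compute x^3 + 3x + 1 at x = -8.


Compute x^3 + 3x + 1 at x = -8:
x^3 = (-8)^3 = -512
3*x = 3*(-8) = -24
Sum: -512 - 24 + 1 = -535

-535


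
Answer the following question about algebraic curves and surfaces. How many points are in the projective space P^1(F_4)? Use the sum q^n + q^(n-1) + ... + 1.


P^1(F_4) has (q^(n+1) - 1)/(q - 1) points.
= 4^1 + 4^0
= 4 + 1
= 5

5


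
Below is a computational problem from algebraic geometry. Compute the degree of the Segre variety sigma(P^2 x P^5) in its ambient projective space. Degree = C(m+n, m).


The degree of the Segre variety P^2 x P^5 is C(m+n, m).
= C(7, 2)
= 21

21


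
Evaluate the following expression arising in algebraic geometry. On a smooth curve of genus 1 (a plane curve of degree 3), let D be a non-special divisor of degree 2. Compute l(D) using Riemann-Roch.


First, compute the genus of a smooth plane curve of degree 3:
g = (d-1)(d-2)/2 = (3-1)(3-2)/2 = 1
For a non-special divisor D (i.e., h^1(D) = 0), Riemann-Roch gives:
l(D) = deg(D) - g + 1
Since deg(D) = 2 >= 2g - 1 = 1, D is non-special.
l(D) = 2 - 1 + 1 = 2

2


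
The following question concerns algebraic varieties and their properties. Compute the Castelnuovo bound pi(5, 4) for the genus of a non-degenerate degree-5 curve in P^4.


Castelnuovo's bound: write d - 1 = m(r-1) + epsilon with 0 <= epsilon < r-1.
d - 1 = 5 - 1 = 4
r - 1 = 4 - 1 = 3
4 = 1*3 + 1, so m = 1, epsilon = 1
pi(d, r) = m(m-1)(r-1)/2 + m*epsilon
= 1*0*3/2 + 1*1
= 0/2 + 1
= 0 + 1 = 1

1


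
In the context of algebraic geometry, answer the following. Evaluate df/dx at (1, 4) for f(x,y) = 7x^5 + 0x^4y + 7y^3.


df/dx = 5*7*x^4 + 4*0*x^3*y
At (1,4): 5*7*1^4 + 4*0*1^3*4
= 35 + 0
= 35

35


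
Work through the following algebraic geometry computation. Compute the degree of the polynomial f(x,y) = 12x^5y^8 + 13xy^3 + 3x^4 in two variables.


Examine each term for its total degree (sum of exponents).
  Term '12x^5y^8' has total degree 5+8 = 13.
  Term '13xy^3' has total degree 1+3 = 4.
  Term '3x^4' has total degree 4+0 = 4.
The maximum total degree among all terms is 13.

13


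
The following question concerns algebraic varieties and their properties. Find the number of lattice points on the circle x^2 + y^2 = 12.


Systematically check integer values of x where x^2 <= 12.
For each valid x, check if 12 - x^2 is a perfect square.
Total integer solutions found: 0

0


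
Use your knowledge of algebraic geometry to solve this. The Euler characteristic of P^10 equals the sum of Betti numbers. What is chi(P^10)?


The complex projective space P^10 has one cell in each even real dimension 0, 2, ..., 20.
The cohomology groups are H^{2k}(P^10) = Z for k = 0,...,10, and 0 otherwise.
Euler characteristic = sum of Betti numbers = 1 per even-dimensional cohomology group.
chi(P^10) = 10 + 1 = 11

11


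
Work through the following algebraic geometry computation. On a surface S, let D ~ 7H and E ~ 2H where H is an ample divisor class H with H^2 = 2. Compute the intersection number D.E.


Using bilinearity of the intersection pairing on a surface S:
(aH).(bH) = ab * (H.H)
We have H^2 = 2.
D.E = (7H).(2H) = 7*2*2
= 14*2
= 28

28


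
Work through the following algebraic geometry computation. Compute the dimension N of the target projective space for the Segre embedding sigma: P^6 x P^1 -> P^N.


The Segre embedding maps P^m x P^n into P^N via
all products of coordinates from each factor.
N = (m+1)(n+1) - 1
N = (6+1)(1+1) - 1
N = 7*2 - 1
N = 14 - 1 = 13

13


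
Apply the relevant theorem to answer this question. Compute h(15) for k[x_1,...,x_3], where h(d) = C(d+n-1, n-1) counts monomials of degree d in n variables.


The Hilbert function for the polynomial ring in 3 variables is:
h(d) = C(d+n-1, n-1)
h(15) = C(15+3-1, 3-1) = C(17, 2)
= 17! / (2! * 15!)
= 136

136


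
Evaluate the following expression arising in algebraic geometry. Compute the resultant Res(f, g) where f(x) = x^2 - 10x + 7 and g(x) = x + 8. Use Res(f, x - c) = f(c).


For Res(f, x - c), we evaluate f at x = c.
f(-8) = (-8)^2 - 10*(-8) + 7
= 64 + 80 + 7
= 144 + 7 = 151
Res(f, g) = 151

151


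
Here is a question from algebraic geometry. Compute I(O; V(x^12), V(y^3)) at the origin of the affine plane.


The intersection multiplicity of V(x^a) and V(y^b) at the origin is:
I(O; V(x^12), V(y^3)) = dim_k(k[x,y]/(x^12, y^3))
A basis for k[x,y]/(x^12, y^3) is the set of monomials x^i * y^j
where 0 <= i < 12 and 0 <= j < 3.
The number of such monomials is 12 * 3 = 36

36


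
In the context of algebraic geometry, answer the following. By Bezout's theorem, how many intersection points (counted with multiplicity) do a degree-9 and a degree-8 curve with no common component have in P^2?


Bezout's theorem states the intersection count equals the product of degrees.
Intersection count = 9 * 8 = 72

72


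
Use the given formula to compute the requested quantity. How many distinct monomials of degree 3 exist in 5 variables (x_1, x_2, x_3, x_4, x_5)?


The number of degree-3 monomials in 5 variables is C(d+n-1, n-1).
= C(3+5-1, 5-1) = C(7, 4)
= 35

35


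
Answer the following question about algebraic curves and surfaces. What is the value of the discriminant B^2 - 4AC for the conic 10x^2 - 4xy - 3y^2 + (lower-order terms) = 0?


The discriminant of a conic Ax^2 + Bxy + Cy^2 + ... = 0 is B^2 - 4AC.
B^2 = (-4)^2 = 16
4AC = 4*10*(-3) = -120
Discriminant = 16 + 120 = 136

136


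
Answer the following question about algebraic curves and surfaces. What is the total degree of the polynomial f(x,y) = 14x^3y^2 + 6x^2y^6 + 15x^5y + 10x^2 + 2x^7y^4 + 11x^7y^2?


Examine each term for its total degree (sum of exponents).
  Term '14x^3y^2' has total degree 3+2 = 5.
  Term '6x^2y^6' has total degree 2+6 = 8.
  Term '15x^5y' has total degree 5+1 = 6.
  Term '10x^2' has total degree 2+0 = 2.
  Term '2x^7y^4' has total degree 7+4 = 11.
  Term '11x^7y^2' has total degree 7+2 = 9.
The maximum total degree among all terms is 11.

11


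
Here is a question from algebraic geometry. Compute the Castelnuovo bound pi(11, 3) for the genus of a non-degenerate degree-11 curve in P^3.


Castelnuovo's bound: write d - 1 = m(r-1) + epsilon with 0 <= epsilon < r-1.
d - 1 = 11 - 1 = 10
r - 1 = 3 - 1 = 2
10 = 5*2 + 0, so m = 5, epsilon = 0
pi(d, r) = m(m-1)(r-1)/2 + m*epsilon
= 5*4*2/2 + 5*0
= 40/2 + 0
= 20 + 0 = 20

20


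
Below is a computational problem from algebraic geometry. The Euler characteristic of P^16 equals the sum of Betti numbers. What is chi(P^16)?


The complex projective space P^16 has one cell in each even real dimension 0, 2, ..., 32.
The cohomology groups are H^{2k}(P^16) = Z for k = 0,...,16, and 0 otherwise.
Euler characteristic = sum of Betti numbers = 1 per even-dimensional cohomology group.
chi(P^16) = 16 + 1 = 17

17


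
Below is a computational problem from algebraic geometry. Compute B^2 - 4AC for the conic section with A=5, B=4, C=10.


The discriminant of a conic Ax^2 + Bxy + Cy^2 + ... = 0 is B^2 - 4AC.
B^2 = 4^2 = 16
4AC = 4*5*10 = 200
Discriminant = 16 - 200 = -184

-184


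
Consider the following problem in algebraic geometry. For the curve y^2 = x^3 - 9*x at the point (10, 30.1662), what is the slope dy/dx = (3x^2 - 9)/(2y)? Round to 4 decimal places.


Using implicit differentiation of y^2 = x^3 - 9*x:
2y * dy/dx = 3x^2 - 9
dy/dx = (3x^2 - 9)/(2y)
Numerator: 3*10^2 - 9 = 291
Denominator: 2*30.1662 = 60.3324
dy/dx = 291/60.3324 = 4.8233

4.8233


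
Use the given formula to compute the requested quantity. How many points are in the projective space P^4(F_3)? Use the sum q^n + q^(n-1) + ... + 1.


P^4(F_3) has (q^(n+1) - 1)/(q - 1) points.
= 3^4 + 3^3 + 3^2 + 3^1 + 3^0
= 81 + 27 + 9 + 3 + 1
= 121

121


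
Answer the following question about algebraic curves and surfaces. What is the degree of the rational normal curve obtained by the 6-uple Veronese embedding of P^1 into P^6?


The rational normal curve in P^6 is the image of P^1 under the 6-uple Veronese.
A general hyperplane in P^6 pulls back to a degree-6 form on P^1, which has 6 zeros,
so the curve meets a general hyperplane in 6 points. Degree = 6.

6


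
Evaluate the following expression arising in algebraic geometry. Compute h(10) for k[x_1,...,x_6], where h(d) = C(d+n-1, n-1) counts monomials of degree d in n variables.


The Hilbert function for the polynomial ring in 6 variables is:
h(d) = C(d+n-1, n-1)
h(10) = C(10+6-1, 6-1) = C(15, 5)
= 15! / (5! * 10!)
= 3003

3003


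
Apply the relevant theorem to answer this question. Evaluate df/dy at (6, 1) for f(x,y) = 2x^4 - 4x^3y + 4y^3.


df/dy = (-4)*x^3 + 3*4*y^2
At (6,1): (-4)*6^3 + 3*4*1^2
= -864 + 12
= -852

-852


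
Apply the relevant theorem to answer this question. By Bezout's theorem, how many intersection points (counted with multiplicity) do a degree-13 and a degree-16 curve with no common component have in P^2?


Bezout's theorem states the intersection count equals the product of degrees.
Intersection count = 13 * 16 = 208

208


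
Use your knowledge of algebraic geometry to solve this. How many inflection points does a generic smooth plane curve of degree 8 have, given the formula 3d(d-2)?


For a general smooth plane curve C of degree d, the inflection points are
the intersection of C with its Hessian curve, which has degree 3(d-2).
By Bezout, the total intersection number is d * 3(d-2) = 8 * 18 = 144.
For a general curve every flex is ordinary, so each contributes
multiplicity 1 to C·Hess(C), and the number of distinct inflection
points is 3d(d-2).
Inflection points = 3*8*(8-2) = 3*8*6 = 144

144


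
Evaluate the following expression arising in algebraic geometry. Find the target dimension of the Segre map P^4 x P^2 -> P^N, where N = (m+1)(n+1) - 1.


The Segre embedding maps P^m x P^n into P^N via
all products of coordinates from each factor.
N = (m+1)(n+1) - 1
N = (4+1)(2+1) - 1
N = 5*3 - 1
N = 15 - 1 = 14

14


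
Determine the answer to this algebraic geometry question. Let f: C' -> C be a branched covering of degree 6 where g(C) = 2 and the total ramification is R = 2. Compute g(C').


Riemann-Hurwitz formula: 2g' - 2 = d(2g - 2) + R
Given: d = 6, g = 2, R = 2
2g' - 2 = 6*(2*2 - 2) + 2
2g' - 2 = 6*2 + 2
2g' - 2 = 12 + 2 = 14
2g' = 16
g' = 8

8


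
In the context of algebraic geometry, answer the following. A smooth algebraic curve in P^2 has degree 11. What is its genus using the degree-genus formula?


Using the genus formula for smooth plane curves:
g = (d-1)(d-2)/2
g = (11-1)(11-2)/2
g = 10*9/2
g = 90/2 = 45

45


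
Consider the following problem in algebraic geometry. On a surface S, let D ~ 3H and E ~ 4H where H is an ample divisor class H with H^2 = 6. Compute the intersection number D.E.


Using bilinearity of the intersection pairing on a surface S:
(aH).(bH) = ab * (H.H)
We have H^2 = 6.
D.E = (3H).(4H) = 3*4*6
= 12*6
= 72

72


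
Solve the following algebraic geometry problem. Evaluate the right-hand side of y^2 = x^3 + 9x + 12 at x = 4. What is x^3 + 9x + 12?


Compute x^3 + 9x + 12 at x = 4:
x^3 = 4^3 = 64
9*x = 9*4 = 36
Sum: 64 + 36 + 12 = 112

112


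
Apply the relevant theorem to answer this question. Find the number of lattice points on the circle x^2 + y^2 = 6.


Systematically check integer values of x where x^2 <= 6.
For each valid x, check if 6 - x^2 is a perfect square.
Total integer solutions found: 0

0


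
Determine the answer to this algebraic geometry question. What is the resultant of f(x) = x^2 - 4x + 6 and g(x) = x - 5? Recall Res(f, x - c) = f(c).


For Res(f, x - c), we evaluate f at x = c.
f(5) = 5^2 - 4*5 + 6
= 25 - 20 + 6
= 5 + 6 = 11
Res(f, g) = 11

11


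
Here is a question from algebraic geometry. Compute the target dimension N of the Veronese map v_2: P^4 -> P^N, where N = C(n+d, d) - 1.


The Veronese embedding v_d: P^n -> P^N maps each point to all
degree-d monomials in n+1 homogeneous coordinates.
N = C(n+d, d) - 1
N = C(4+2, 2) - 1
N = C(6, 2) - 1
C(6, 2) = 15
N = 15 - 1 = 14

14


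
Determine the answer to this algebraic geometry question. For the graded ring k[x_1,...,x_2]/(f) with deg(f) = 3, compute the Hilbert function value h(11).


For R = k[x_1,...,x_n]/(f) with f homogeneous of degree e:
The Hilbert series is (1 - t^e)/(1 - t)^n.
So h(d) = C(d+n-1, n-1) - C(d-e+n-1, n-1) for d >= e.
With n=2, e=3, d=11:
C(11+2-1, 2-1) = C(12, 1) = 12
C(11-3+2-1, 2-1) = C(9, 1) = 9
h(11) = 12 - 9 = 3

3


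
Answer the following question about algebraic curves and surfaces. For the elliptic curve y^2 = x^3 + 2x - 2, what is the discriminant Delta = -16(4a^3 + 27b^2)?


Compute each component:
4a^3 = 4*2^3 = 4*8 = 32
27b^2 = 27*(-2)^2 = 27*4 = 108
4a^3 + 27b^2 = 32 + 108 = 140
Delta = -16*140 = -2240

-2240


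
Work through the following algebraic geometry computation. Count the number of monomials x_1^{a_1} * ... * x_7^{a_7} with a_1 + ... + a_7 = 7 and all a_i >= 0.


The number of degree-7 monomials in 7 variables is C(d+n-1, n-1).
= C(7+7-1, 7-1) = C(13, 6)
= 1716

1716


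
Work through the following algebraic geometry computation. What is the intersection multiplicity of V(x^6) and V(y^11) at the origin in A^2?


The intersection multiplicity of V(x^a) and V(y^b) at the origin is:
I(O; V(x^6), V(y^11)) = dim_k(k[x,y]/(x^6, y^11))
A basis for k[x,y]/(x^6, y^11) is the set of monomials x^i * y^j
where 0 <= i < 6 and 0 <= j < 11.
The number of such monomials is 6 * 11 = 66

66


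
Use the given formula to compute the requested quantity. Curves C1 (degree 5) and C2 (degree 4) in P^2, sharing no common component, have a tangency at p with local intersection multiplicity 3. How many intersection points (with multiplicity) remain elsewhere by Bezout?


By Bezout's theorem, the total intersection number is d1 * d2.
Total = 5 * 4 = 20
Intersection multiplicity at p = 3
Remaining intersections = 20 - 3 = 17

17


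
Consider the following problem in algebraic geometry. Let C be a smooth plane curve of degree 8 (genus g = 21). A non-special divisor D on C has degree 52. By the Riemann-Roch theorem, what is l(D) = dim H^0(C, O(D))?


First, compute the genus of a smooth plane curve of degree 8:
g = (d-1)(d-2)/2 = (8-1)(8-2)/2 = 21
For a non-special divisor D (i.e., h^1(D) = 0), Riemann-Roch gives:
l(D) = deg(D) - g + 1
Since deg(D) = 52 >= 2g - 1 = 41, D is non-special.
l(D) = 52 - 21 + 1 = 32

32


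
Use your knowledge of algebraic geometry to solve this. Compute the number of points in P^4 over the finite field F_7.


P^4(F_7) has (q^(n+1) - 1)/(q - 1) points.
= 7^4 + 7^3 + 7^2 + 7^1 + 7^0
= 2401 + 343 + 49 + 7 + 1
= 2801

2801


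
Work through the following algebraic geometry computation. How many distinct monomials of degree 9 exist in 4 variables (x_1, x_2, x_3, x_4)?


The number of degree-9 monomials in 4 variables is C(d+n-1, n-1).
= C(9+4-1, 4-1) = C(12, 3)
= 220

220


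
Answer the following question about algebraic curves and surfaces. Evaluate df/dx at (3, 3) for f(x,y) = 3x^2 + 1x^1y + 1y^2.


df/dx = 2*3*x^1 + 1*1*x^0*y
At (3,3): 2*3*3^1 + 1*1*3^0*3
= 18 + 3
= 21

21


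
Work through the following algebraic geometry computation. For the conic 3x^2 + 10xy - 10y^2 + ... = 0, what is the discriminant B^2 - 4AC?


The discriminant of a conic Ax^2 + Bxy + Cy^2 + ... = 0 is B^2 - 4AC.
B^2 = 10^2 = 100
4AC = 4*3*(-10) = -120
Discriminant = 100 + 120 = 220

220


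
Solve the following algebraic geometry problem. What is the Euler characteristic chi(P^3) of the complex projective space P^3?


The complex projective space P^3 has one cell in each even real dimension 0, 2, ..., 6.
The cohomology groups are H^{2k}(P^3) = Z for k = 0,...,3, and 0 otherwise.
Euler characteristic = sum of Betti numbers = 1 per even-dimensional cohomology group.
chi(P^3) = 3 + 1 = 4

4


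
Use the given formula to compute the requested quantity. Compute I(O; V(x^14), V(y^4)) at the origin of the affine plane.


The intersection multiplicity of V(x^a) and V(y^b) at the origin is:
I(O; V(x^14), V(y^4)) = dim_k(k[x,y]/(x^14, y^4))
A basis for k[x,y]/(x^14, y^4) is the set of monomials x^i * y^j
where 0 <= i < 14 and 0 <= j < 4.
The number of such monomials is 14 * 4 = 56

56


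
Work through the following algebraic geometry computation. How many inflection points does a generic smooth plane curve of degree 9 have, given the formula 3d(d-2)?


For a general smooth plane curve C of degree d, the inflection points are
the intersection of C with its Hessian curve, which has degree 3(d-2).
By Bezout, the total intersection number is d * 3(d-2) = 9 * 21 = 189.
For a general curve every flex is ordinary, so each contributes
multiplicity 1 to C·Hess(C), and the number of distinct inflection
points is 3d(d-2).
Inflection points = 3*9*(9-2) = 3*9*7 = 189

189


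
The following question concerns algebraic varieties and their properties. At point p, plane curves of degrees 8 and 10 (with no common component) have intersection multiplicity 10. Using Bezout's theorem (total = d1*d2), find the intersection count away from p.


By Bezout's theorem, the total intersection number is d1 * d2.
Total = 8 * 10 = 80
Intersection multiplicity at p = 10
Remaining intersections = 80 - 10 = 70

70


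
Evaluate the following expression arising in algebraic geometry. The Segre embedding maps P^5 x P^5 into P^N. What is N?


The Segre embedding maps P^m x P^n into P^N via
all products of coordinates from each factor.
N = (m+1)(n+1) - 1
N = (5+1)(5+1) - 1
N = 6*6 - 1
N = 36 - 1 = 35

35


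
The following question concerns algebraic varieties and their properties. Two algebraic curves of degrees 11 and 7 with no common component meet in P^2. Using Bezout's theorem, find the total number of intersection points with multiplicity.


Bezout's theorem states the intersection count equals the product of degrees.
Intersection count = 11 * 7 = 77

77


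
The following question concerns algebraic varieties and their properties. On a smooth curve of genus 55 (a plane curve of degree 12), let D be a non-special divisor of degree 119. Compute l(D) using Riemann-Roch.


First, compute the genus of a smooth plane curve of degree 12:
g = (d-1)(d-2)/2 = (12-1)(12-2)/2 = 55
For a non-special divisor D (i.e., h^1(D) = 0), Riemann-Roch gives:
l(D) = deg(D) - g + 1
Since deg(D) = 119 >= 2g - 1 = 109, D is non-special.
l(D) = 119 - 55 + 1 = 65

65


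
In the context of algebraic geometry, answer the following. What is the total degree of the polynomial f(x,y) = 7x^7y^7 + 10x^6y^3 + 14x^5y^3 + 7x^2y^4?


Examine each term for its total degree (sum of exponents).
  Term '7x^7y^7' has total degree 7+7 = 14.
  Term '10x^6y^3' has total degree 6+3 = 9.
  Term '14x^5y^3' has total degree 5+3 = 8.
  Term '7x^2y^4' has total degree 2+4 = 6.
The maximum total degree among all terms is 14.

14


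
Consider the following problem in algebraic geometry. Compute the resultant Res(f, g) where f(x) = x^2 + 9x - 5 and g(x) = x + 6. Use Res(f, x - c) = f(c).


For Res(f, x - c), we evaluate f at x = c.
f(-6) = (-6)^2 + 9*(-6) - 5
= 36 - 54 - 5
= -18 - 5 = -23
Res(f, g) = -23

-23


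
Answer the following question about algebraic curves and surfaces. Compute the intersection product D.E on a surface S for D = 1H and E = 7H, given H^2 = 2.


Using bilinearity of the intersection pairing on a surface S:
(aH).(bH) = ab * (H.H)
We have H^2 = 2.
D.E = (1H).(7H) = 1*7*2
= 7*2
= 14

14


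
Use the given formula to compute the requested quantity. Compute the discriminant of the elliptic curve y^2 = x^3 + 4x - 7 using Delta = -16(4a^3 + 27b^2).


Compute each component:
4a^3 = 4*4^3 = 4*64 = 256
27b^2 = 27*(-7)^2 = 27*49 = 1323
4a^3 + 27b^2 = 256 + 1323 = 1579
Delta = -16*1579 = -25264

-25264


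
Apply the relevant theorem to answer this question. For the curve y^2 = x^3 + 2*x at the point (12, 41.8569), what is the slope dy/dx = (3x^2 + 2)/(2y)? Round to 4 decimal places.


Using implicit differentiation of y^2 = x^3 + 2*x:
2y * dy/dx = 3x^2 + 2
dy/dx = (3x^2 + 2)/(2y)
Numerator: 3*12^2 + 2 = 434
Denominator: 2*41.8569 = 83.7138
dy/dx = 434/83.7138 = 5.1843

5.1843


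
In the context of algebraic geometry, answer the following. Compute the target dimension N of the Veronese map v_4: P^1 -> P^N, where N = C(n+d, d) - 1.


The Veronese embedding v_d: P^n -> P^N maps each point to all
degree-d monomials in n+1 homogeneous coordinates.
N = C(n+d, d) - 1
N = C(1+4, 4) - 1
N = C(5, 4) - 1
C(5, 4) = 5
N = 5 - 1 = 4

4


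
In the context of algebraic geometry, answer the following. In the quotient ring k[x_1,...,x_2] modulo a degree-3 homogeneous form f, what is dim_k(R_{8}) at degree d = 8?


For R = k[x_1,...,x_n]/(f) with f homogeneous of degree e:
The Hilbert series is (1 - t^e)/(1 - t)^n.
So h(d) = C(d+n-1, n-1) - C(d-e+n-1, n-1) for d >= e.
With n=2, e=3, d=8:
C(8+2-1, 2-1) = C(9, 1) = 9
C(8-3+2-1, 2-1) = C(6, 1) = 6
h(8) = 9 - 6 = 3

3


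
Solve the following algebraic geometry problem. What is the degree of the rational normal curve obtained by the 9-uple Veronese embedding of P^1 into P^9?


The rational normal curve in P^9 is the image of P^1 under the 9-uple Veronese.
A general hyperplane in P^9 pulls back to a degree-9 form on P^1, which has 9 zeros,
so the curve meets a general hyperplane in 9 points. Degree = 9.

9


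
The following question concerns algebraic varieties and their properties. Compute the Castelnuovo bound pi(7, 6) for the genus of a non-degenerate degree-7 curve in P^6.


Castelnuovo's bound: write d - 1 = m(r-1) + epsilon with 0 <= epsilon < r-1.
d - 1 = 7 - 1 = 6
r - 1 = 6 - 1 = 5
6 = 1*5 + 1, so m = 1, epsilon = 1
pi(d, r) = m(m-1)(r-1)/2 + m*epsilon
= 1*0*5/2 + 1*1
= 0/2 + 1
= 0 + 1 = 1

1


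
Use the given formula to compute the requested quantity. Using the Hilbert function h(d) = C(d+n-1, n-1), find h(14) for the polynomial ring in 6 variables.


The Hilbert function for the polynomial ring in 6 variables is:
h(d) = C(d+n-1, n-1)
h(14) = C(14+6-1, 6-1) = C(19, 5)
= 19! / (5! * 14!)
= 11628

11628


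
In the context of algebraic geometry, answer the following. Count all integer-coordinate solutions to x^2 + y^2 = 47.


Systematically check integer values of x where x^2 <= 47.
For each valid x, check if 47 - x^2 is a perfect square.
Total integer solutions found: 0

0


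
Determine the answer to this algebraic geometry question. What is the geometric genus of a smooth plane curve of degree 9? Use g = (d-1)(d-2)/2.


Using the genus formula for smooth plane curves:
g = (d-1)(d-2)/2
g = (9-1)(9-2)/2
g = 8*7/2
g = 56/2 = 28

28


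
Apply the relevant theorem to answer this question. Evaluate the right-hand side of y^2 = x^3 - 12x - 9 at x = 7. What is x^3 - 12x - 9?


Compute x^3 - 12x - 9 at x = 7:
x^3 = 7^3 = 343
(-12)*x = (-12)*7 = -84
Sum: 343 - 84 - 9 = 250

250


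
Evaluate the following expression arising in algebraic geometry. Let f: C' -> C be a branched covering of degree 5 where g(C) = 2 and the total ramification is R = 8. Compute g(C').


Riemann-Hurwitz formula: 2g' - 2 = d(2g - 2) + R
Given: d = 5, g = 2, R = 8
2g' - 2 = 5*(2*2 - 2) + 8
2g' - 2 = 5*2 + 8
2g' - 2 = 10 + 8 = 18
2g' = 20
g' = 10

10


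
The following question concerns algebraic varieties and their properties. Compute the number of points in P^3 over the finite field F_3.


P^3(F_3) has (q^(n+1) - 1)/(q - 1) points.
= 3^3 + 3^2 + 3^1 + 3^0
= 27 + 9 + 3 + 1
= 40

40


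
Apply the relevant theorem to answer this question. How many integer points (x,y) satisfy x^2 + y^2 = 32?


Systematically check integer values of x where x^2 <= 32.
For each valid x, check if 32 - x^2 is a perfect square.
x=4: 32 - 16 = 16, sqrt = 4 (valid)
Total integer solutions found: 4

4


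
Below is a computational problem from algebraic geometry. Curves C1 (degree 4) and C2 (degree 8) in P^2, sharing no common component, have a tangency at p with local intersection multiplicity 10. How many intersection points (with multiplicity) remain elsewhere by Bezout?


By Bezout's theorem, the total intersection number is d1 * d2.
Total = 4 * 8 = 32
Intersection multiplicity at p = 10
Remaining intersections = 32 - 10 = 22

22


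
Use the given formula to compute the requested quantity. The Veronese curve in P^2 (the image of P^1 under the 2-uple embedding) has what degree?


The rational normal curve in P^2 is the image of P^1 under the 2-uple Veronese.
A general hyperplane in P^2 pulls back to a degree-2 form on P^1, which has 2 zeros,
so the curve meets a general hyperplane in 2 points. Degree = 2.

2


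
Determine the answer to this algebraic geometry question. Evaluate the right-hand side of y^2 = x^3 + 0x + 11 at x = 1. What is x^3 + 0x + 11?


Compute x^3 + 0x + 11 at x = 1:
x^3 = 1^3 = 1
0*x = 0*1 = 0
Sum: 1 + 0 + 11 = 12

12


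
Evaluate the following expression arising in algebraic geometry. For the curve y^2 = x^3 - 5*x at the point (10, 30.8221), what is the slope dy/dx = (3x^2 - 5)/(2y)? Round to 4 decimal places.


Using implicit differentiation of y^2 = x^3 - 5*x:
2y * dy/dx = 3x^2 - 5
dy/dx = (3x^2 - 5)/(2y)
Numerator: 3*10^2 - 5 = 295
Denominator: 2*30.8221 = 61.6442
dy/dx = 295/61.6442 = 4.7855

4.7855


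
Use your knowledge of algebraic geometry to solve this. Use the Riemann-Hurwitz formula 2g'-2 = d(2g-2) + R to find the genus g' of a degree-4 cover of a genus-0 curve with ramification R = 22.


Riemann-Hurwitz formula: 2g' - 2 = d(2g - 2) + R
Given: d = 4, g = 0, R = 22
2g' - 2 = 4*(2*0 - 2) + 22
2g' - 2 = 4*(-2) + 22
2g' - 2 = -8 + 22 = 14
2g' = 16
g' = 8

8


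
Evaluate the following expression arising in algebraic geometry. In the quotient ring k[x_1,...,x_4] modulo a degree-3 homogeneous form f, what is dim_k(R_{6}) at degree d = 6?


For R = k[x_1,...,x_n]/(f) with f homogeneous of degree e:
The Hilbert series is (1 - t^e)/(1 - t)^n.
So h(d) = C(d+n-1, n-1) - C(d-e+n-1, n-1) for d >= e.
With n=4, e=3, d=6:
C(6+4-1, 4-1) = C(9, 3) = 84
C(6-3+4-1, 4-1) = C(6, 3) = 20
h(6) = 84 - 20 = 64

64


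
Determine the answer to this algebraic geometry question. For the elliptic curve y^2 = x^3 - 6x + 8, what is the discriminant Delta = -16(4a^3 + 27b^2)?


Compute each component:
4a^3 = 4*(-6)^3 = 4*(-216) = -864
27b^2 = 27*8^2 = 27*64 = 1728
4a^3 + 27b^2 = -864 + 1728 = 864
Delta = -16*864 = -13824

-13824


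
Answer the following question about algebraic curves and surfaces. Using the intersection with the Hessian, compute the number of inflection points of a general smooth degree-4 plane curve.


For a general smooth plane curve C of degree d, the inflection points are
the intersection of C with its Hessian curve, which has degree 3(d-2).
By Bezout, the total intersection number is d * 3(d-2) = 4 * 6 = 24.
For a general curve every flex is ordinary, so each contributes
multiplicity 1 to C·Hess(C), and the number of distinct inflection
points is 3d(d-2).
Inflection points = 3*4*(4-2) = 3*4*2 = 24

24


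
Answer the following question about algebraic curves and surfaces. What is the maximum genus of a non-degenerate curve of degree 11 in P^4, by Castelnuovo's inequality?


Castelnuovo's bound: write d - 1 = m(r-1) + epsilon with 0 <= epsilon < r-1.
d - 1 = 11 - 1 = 10
r - 1 = 4 - 1 = 3
10 = 3*3 + 1, so m = 3, epsilon = 1
pi(d, r) = m(m-1)(r-1)/2 + m*epsilon
= 3*2*3/2 + 3*1
= 18/2 + 3
= 9 + 3 = 12

12


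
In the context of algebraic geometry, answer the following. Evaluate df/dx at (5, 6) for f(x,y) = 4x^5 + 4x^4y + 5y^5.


df/dx = 5*4*x^4 + 4*4*x^3*y
At (5,6): 5*4*5^4 + 4*4*5^3*6
= 12500 + 12000
= 24500

24500


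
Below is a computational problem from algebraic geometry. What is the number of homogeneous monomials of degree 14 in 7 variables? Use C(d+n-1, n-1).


The number of degree-14 monomials in 7 variables is C(d+n-1, n-1).
= C(14+7-1, 7-1) = C(20, 6)
= 38760

38760


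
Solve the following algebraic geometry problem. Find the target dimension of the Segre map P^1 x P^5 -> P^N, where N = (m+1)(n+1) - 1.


The Segre embedding maps P^m x P^n into P^N via
all products of coordinates from each factor.
N = (m+1)(n+1) - 1
N = (1+1)(5+1) - 1
N = 2*6 - 1
N = 12 - 1 = 11

11


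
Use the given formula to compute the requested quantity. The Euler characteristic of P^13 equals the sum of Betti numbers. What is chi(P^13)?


The complex projective space P^13 has one cell in each even real dimension 0, 2, ..., 26.
The cohomology groups are H^{2k}(P^13) = Z for k = 0,...,13, and 0 otherwise.
Euler characteristic = sum of Betti numbers = 1 per even-dimensional cohomology group.
chi(P^13) = 13 + 1 = 14

14


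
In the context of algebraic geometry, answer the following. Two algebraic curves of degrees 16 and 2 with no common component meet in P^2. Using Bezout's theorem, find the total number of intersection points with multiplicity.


Bezout's theorem states the intersection count equals the product of degrees.
Intersection count = 16 * 2 = 32

32


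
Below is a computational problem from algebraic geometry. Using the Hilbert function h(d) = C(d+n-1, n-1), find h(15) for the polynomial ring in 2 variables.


The Hilbert function for the polynomial ring in 2 variables is:
h(d) = C(d+n-1, n-1)
h(15) = C(15+2-1, 2-1) = C(16, 1)
= 16! / (1! * 15!)
= 16

16


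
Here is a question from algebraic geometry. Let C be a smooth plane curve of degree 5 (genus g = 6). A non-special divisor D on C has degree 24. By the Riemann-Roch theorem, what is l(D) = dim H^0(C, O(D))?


First, compute the genus of a smooth plane curve of degree 5:
g = (d-1)(d-2)/2 = (5-1)(5-2)/2 = 6
For a non-special divisor D (i.e., h^1(D) = 0), Riemann-Roch gives:
l(D) = deg(D) - g + 1
Since deg(D) = 24 >= 2g - 1 = 11, D is non-special.
l(D) = 24 - 6 + 1 = 19

19


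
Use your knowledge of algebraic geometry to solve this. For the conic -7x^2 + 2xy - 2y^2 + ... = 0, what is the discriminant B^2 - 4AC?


The discriminant of a conic Ax^2 + Bxy + Cy^2 + ... = 0 is B^2 - 4AC.
B^2 = 2^2 = 4
4AC = 4*(-7)*(-2) = 56
Discriminant = 4 - 56 = -52

-52


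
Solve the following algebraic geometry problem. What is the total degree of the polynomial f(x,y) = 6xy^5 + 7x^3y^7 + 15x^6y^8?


Examine each term for its total degree (sum of exponents).
  Term '6xy^5' has total degree 1+5 = 6.
  Term '7x^3y^7' has total degree 3+7 = 10.
  Term '15x^6y^8' has total degree 6+8 = 14.
The maximum total degree among all terms is 14.

14


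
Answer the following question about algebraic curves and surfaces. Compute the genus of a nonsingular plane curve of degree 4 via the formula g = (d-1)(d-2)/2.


Using the genus formula for smooth plane curves:
g = (d-1)(d-2)/2
g = (4-1)(4-2)/2
g = 3*2/2
g = 6/2 = 3

3


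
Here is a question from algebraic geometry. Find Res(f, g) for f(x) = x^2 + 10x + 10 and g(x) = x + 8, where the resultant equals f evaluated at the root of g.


For Res(f, x - c), we evaluate f at x = c.
f(-8) = (-8)^2 + 10*(-8) + 10
= 64 - 80 + 10
= -16 + 10 = -6
Res(f, g) = -6

-6


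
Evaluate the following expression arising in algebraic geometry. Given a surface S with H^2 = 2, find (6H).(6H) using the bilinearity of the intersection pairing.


Using bilinearity of the intersection pairing on a surface S:
(aH).(bH) = ab * (H.H)
We have H^2 = 2.
D.E = (6H).(6H) = 6*6*2
= 36*2
= 72

72
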